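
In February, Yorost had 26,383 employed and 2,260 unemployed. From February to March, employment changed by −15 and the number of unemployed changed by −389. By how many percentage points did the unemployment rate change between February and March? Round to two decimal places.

The unemployment rate changed by −1.26 percentage points.

February: labor force = 26,383 + 2,260 = 28,643; u = 2,260/28,643 = 7.89%.
March: labor force = 26,368 + 1,871 = 28,239; u = 1,871/28,239 = 6.63%.
Change = 6.63% − 7.89% = −1.26 pp.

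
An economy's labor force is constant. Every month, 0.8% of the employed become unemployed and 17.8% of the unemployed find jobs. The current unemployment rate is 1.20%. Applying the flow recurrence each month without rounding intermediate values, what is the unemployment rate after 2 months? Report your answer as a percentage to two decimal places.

Unemployment rate after two months ≈ 2.25%.

With a fixed labor force, u_{t+1} = u_t + s·(1−u_t) − f·u_t = u_t·(1−s−f) + s.
Here 1−s−f = 0.814 and s = 0.008.
u_1 = 0.012000 × 0.814 + 0.008 = 0.017768.
u_2 = 0.017768 × 0.814 + 0.008 = 0.022463.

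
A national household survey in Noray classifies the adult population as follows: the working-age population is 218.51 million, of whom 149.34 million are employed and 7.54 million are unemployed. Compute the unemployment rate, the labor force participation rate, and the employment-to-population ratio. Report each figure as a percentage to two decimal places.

Unemployment rate ≈ 4.81%; labor force participation rate ≈ 71.80%; employment-population ratio ≈ 68.34%.

Labor force = employed + unemployed = 149.34 + 7.54 = 156.88 million.
Unemployment rate = 7.54 / 156.88 = 4.81%.
Labor force participation rate = 156.88 / 218.51 = 71.80%.
Employment-population ratio = 149.34 / 218.51 = 68.34%.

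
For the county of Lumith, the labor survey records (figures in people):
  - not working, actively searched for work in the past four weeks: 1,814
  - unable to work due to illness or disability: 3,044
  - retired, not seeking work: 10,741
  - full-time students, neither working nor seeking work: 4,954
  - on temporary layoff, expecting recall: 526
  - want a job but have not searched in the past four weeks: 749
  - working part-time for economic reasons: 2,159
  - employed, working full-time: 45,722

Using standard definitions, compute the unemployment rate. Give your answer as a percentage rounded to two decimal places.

Employed = 2,159 + 45,722 = 47,881 (anyone who worked, including part-time for economic reasons, counts as employed).
Unemployed = 1,814 + 526 = 2,340 (jobless and actively searching, or on temporary layoff).
Labor force = 47,881 + 2,340 = 50,221.
Unemployment rate = 2,340 / 50,221 = 4.66%.

Unemployment rate ≈ 4.66%.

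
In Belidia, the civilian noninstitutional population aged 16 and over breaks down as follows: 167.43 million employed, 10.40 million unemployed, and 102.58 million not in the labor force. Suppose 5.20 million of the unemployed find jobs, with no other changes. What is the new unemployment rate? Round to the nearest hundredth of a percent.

New unemployment rate ≈ 2.92%.

Initially, labor force = 167.43 + 10.40 = 177.83 million, so u = 10.40/177.83 = 5.85%.
After the change, unemployed falls and employed rises by 5.20; labor force unchanged → E = 172.63, U = 5.20, labor force = 177.83 million.
New unemployment rate = 5.20 / 177.83 = 2.92%.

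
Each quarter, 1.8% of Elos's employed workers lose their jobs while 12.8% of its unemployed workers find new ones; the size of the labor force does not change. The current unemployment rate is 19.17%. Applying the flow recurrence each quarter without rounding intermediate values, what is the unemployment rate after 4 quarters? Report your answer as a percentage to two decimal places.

With a fixed labor force, u_{t+1} = u_t + s·(1−u_t) − f·u_t = u_t·(1−s−f) + s.
Here 1−s−f = 0.854 and s = 0.018.
u_1 = 0.191700 × 0.854 + 0.018 = 0.181712.
u_2 = 0.181712 × 0.854 + 0.018 = 0.173182.
u_3 = 0.173182 × 0.854 + 0.018 = 0.165897.
u_4 = 0.165897 × 0.854 + 0.018 = 0.159676.

Unemployment rate after four quarters ≈ 15.97%.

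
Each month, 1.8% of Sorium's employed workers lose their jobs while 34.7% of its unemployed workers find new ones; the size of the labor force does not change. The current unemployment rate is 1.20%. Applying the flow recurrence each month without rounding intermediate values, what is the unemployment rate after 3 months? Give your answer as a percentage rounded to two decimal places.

With a fixed labor force, u_{t+1} = u_t + s·(1−u_t) − f·u_t = u_t·(1−s−f) + s.
Here 1−s−f = 0.635 and s = 0.018.
u_1 = 0.012000 × 0.635 + 0.018 = 0.025620.
u_2 = 0.025620 × 0.635 + 0.018 = 0.034269.
u_3 = 0.034269 × 0.635 + 0.018 = 0.039761.

Unemployment rate after three months ≈ 3.98%.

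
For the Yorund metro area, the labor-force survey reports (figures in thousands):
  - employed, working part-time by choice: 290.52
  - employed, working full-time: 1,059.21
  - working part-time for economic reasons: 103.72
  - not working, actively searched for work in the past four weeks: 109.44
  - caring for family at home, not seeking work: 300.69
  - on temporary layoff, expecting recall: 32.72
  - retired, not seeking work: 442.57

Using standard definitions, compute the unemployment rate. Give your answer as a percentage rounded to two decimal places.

Unemployment rate ≈ 8.91%.

Employed = 290.52 + 1,059.21 + 103.72 = 1,453.45 thousand (anyone who worked, including part-time for economic reasons, counts as employed).
Unemployed = 109.44 + 32.72 = 142.16 thousand (jobless and actively searching, or on temporary layoff).
Labor force = 1,453.45 + 142.16 = 1,595.61 thousand.
Unemployment rate = 142.16 / 1,595.61 = 8.91%.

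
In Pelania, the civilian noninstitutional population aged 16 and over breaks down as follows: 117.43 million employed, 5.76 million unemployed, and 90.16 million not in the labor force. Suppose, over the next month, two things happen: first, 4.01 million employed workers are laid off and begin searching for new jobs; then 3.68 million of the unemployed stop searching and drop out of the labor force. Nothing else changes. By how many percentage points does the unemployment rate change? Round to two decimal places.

The unemployment rate changes by +0.42 percentage points.

Initially, labor force = 117.43 + 5.76 = 123.19 million, so u = 5.76/123.19 = 4.68%.
After the first change, employed falls and unemployed rises by 4.01; labor force unchanged → E = 113.42, U = 9.77, labor force = 123.19 million.
After the second change, unemployed and labor force both fall by 3.68 → E = 113.42, U = 6.09, labor force = 119.51 million.
New unemployment rate = 6.09 / 119.51 = 5.10%.
Change = 5.10% − 4.68% = +0.42 percentage points.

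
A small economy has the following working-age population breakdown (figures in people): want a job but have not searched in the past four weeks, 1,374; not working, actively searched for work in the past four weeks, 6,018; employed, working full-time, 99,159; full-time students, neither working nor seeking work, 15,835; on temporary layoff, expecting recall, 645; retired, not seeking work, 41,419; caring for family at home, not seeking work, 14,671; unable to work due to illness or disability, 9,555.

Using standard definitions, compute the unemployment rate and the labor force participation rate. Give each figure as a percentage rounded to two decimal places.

Employed = 99,159.
Unemployed = 6,018 + 645 = 6,663 (jobless and actively searching, or on temporary layoff).
Labor force = 99,159 + 6,663 = 105,822.
Not in labor force = 1,374 + 15,835 + 41,419 + 14,671 + 9,555 = 82,854 (those not working and not actively searching are outside the labor force — including those who want a job but have given up searching).
Civilian working-age population = 105,822 + 82,854 = 188,676.
Unemployment rate = 6,663 / 105,822 = 6.30%.
Labor force participation rate = 105,822 / 188,676 = 56.09%.

Unemployment rate ≈ 6.30%; labor force participation rate ≈ 56.09%.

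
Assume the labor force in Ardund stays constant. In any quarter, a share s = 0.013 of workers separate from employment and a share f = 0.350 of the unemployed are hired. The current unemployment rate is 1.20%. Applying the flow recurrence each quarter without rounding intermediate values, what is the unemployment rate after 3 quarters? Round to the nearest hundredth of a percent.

With a fixed labor force, u_{t+1} = u_t + s·(1−u_t) − f·u_t = u_t·(1−s−f) + s.
Here 1−s−f = 0.637 and s = 0.013.
u_1 = 0.012000 × 0.637 + 0.013 = 0.020644.
u_2 = 0.020644 × 0.637 + 0.013 = 0.026150.
u_3 = 0.026150 × 0.637 + 0.013 = 0.029658.

Unemployment rate after three quarters ≈ 2.97%.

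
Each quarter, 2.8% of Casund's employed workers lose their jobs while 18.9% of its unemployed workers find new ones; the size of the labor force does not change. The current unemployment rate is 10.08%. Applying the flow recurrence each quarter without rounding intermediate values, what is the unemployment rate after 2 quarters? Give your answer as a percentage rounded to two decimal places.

Unemployment rate after two quarters ≈ 11.17%.

With a fixed labor force, u_{t+1} = u_t + s·(1−u_t) − f·u_t = u_t·(1−s−f) + s.
Here 1−s−f = 0.783 and s = 0.028.
u_1 = 0.100800 × 0.783 + 0.028 = 0.106926.
u_2 = 0.106926 × 0.783 + 0.028 = 0.111723.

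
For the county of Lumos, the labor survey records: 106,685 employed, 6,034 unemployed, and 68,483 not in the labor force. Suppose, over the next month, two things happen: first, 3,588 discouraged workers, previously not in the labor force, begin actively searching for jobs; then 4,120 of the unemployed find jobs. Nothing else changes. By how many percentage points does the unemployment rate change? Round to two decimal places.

Initially, labor force = 106,685 + 6,034 = 112,719, so u = 6,034/112,719 = 5.35%.
After the first change, unemployed and labor force both rise by 3,588 → E = 106,685, U = 9,622, labor force = 116,307.
After the second change, unemployed falls and employed rises by 4,120; labor force unchanged → E = 110,805, U = 5,502, labor force = 116,307.
New unemployment rate = 5,502 / 116,307 = 4.73%.
Change = 4.73% − 5.35% = −0.62 percentage points.

The unemployment rate changes by −0.62 percentage points.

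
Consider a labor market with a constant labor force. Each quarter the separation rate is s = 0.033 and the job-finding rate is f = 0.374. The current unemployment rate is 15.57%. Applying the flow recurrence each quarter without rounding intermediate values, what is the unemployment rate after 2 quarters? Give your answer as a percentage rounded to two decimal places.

With a fixed labor force, u_{t+1} = u_t + s·(1−u_t) − f·u_t = u_t·(1−s−f) + s.
Here 1−s−f = 0.593 and s = 0.033.
u_1 = 0.155700 × 0.593 + 0.033 = 0.125330.
u_2 = 0.125330 × 0.593 + 0.033 = 0.107321.

Unemployment rate after two quarters ≈ 10.73%.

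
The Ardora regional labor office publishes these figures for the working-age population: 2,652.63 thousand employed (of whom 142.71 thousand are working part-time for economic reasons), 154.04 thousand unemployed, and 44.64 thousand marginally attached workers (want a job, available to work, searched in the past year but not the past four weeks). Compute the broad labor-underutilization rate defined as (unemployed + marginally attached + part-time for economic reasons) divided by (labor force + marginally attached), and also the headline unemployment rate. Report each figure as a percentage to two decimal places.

Broad underutilization rate ≈ 11.97%; headline unemployment rate ≈ 5.49%.

Labor force = 2,652.63 + 154.04 = 2,806.67 thousand.
Numerator = 154.04 + 44.64 + 142.71 = 341.39 thousand.
Denominator = 2,806.67 + 44.64 = 2,851.31 thousand.
Broad rate = 341.39 / 2,851.31 = 11.97%.
Headline unemployment rate = 154.04 / 2,806.67 = 5.49%.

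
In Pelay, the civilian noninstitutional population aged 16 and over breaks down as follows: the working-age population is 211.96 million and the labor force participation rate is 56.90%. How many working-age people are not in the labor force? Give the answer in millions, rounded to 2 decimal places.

Share not in the labor force = 1 − 0.5690 = 0.4310.
Not in labor force = 0.4310 × 211.96 ≈ 91.35 million.

About 91.35 million are not in the labor force.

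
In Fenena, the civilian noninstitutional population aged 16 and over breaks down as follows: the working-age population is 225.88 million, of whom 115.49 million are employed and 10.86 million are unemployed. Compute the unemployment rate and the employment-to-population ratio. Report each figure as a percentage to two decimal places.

Labor force = employed + unemployed = 115.49 + 10.86 = 126.35 million.
Unemployment rate = 10.86 / 126.35 = 8.60%.
Employment-population ratio = 115.49 / 225.88 = 51.13%.

Unemployment rate ≈ 8.60%; employment-population ratio ≈ 51.13%.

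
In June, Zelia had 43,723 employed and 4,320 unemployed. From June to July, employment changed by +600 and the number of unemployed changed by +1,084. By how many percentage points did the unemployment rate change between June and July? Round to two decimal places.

The unemployment rate changed by +1.88 percentage points.

June: labor force = 43,723 + 4,320 = 48,043; u = 4,320/48,043 = 8.99%.
July: labor force = 44,323 + 5,404 = 49,727; u = 5,404/49,727 = 10.87%.
Change = 10.87% − 8.99% = +1.88 pp.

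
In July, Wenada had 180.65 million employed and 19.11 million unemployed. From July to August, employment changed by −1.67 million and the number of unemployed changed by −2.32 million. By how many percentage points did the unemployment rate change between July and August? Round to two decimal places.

The unemployment rate changed by −0.99 percentage points.

July: labor force = 180.65 + 19.11 = 199.76; u = 19.11/199.76 = 9.57%.
August: labor force = 178.98 + 16.79 = 195.77; u = 16.79/195.77 = 8.58%.
Change = 8.58% − 9.57% = −0.99 pp.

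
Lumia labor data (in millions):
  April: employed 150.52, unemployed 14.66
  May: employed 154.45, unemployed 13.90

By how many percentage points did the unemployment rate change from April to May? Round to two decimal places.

April: labor force = 150.52 + 14.66 = 165.18; u = 14.66/165.18 = 8.88%.
May: labor force = 154.45 + 13.90 = 168.35; u = 13.90/168.35 = 8.26%.
Change = 8.26% − 8.88% = −0.62 pp.

The unemployment rate changed by −0.62 percentage points.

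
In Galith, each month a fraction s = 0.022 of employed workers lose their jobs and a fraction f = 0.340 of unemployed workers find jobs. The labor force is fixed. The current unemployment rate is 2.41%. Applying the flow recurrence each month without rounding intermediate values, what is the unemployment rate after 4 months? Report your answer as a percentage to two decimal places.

Unemployment rate after four months ≈ 5.47%.

With a fixed labor force, u_{t+1} = u_t + s·(1−u_t) − f·u_t = u_t·(1−s−f) + s.
Here 1−s−f = 0.638 and s = 0.022.
u_1 = 0.024100 × 0.638 + 0.022 = 0.037376.
u_2 = 0.037376 × 0.638 + 0.022 = 0.045846.
u_3 = 0.045846 × 0.638 + 0.022 = 0.051250.
u_4 = 0.051250 × 0.638 + 0.022 = 0.054697.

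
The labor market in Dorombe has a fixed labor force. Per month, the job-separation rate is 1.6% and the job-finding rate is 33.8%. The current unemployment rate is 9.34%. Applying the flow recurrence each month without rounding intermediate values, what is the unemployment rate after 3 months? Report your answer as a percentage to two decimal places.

Unemployment rate after three months ≈ 5.82%.

With a fixed labor force, u_{t+1} = u_t + s·(1−u_t) − f·u_t = u_t·(1−s−f) + s.
Here 1−s−f = 0.646 and s = 0.016.
u_1 = 0.093400 × 0.646 + 0.016 = 0.076336.
u_2 = 0.076336 × 0.646 + 0.016 = 0.065313.
u_3 = 0.065313 × 0.646 + 0.016 = 0.058192.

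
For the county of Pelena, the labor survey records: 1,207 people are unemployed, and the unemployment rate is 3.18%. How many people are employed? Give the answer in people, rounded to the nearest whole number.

About 36,749 are employed.

Labor force = U / u = 1,207 / 0.0318 ≈ 37,956.
Employed = labor force − unemployed = 37,956 − 1,207 = 36,749.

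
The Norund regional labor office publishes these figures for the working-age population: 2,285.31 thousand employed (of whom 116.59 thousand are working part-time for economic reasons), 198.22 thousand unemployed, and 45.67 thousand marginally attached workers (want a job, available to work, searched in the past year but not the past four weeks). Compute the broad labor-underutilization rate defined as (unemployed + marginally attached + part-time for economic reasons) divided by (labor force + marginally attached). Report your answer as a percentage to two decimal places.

Labor force = 2,285.31 + 198.22 = 2,483.53 thousand.
Numerator = 198.22 + 45.67 + 116.59 = 360.48 thousand.
Denominator = 2,483.53 + 45.67 = 2,529.20 thousand.
Broad rate = 360.48 / 2,529.20 = 14.25%.

Broad underutilization rate ≈ 14.25%.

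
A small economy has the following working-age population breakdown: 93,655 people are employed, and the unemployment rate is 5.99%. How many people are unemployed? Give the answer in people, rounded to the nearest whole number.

About 5,967 are unemployed.

Let U be the number unemployed. The labor force is E + U, and U/(E+U) = 0.0599.
So U = 0.0599 × 93,655 / (1 − 0.0599) = 5609.93 / 0.9401 ≈ 5,967.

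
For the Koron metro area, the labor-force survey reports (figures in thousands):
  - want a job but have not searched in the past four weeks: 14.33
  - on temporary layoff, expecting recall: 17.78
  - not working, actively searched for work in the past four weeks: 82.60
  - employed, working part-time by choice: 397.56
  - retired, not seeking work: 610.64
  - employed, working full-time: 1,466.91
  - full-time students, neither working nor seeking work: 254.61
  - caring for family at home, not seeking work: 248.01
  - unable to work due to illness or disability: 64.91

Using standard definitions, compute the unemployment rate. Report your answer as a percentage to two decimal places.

Unemployment rate ≈ 5.11%.

Employed = 397.56 + 1,466.91 = 1,864.47 thousand.
Unemployed = 17.78 + 82.60 = 100.38 thousand (jobless and actively searching, or on temporary layoff).
Labor force = 1,864.47 + 100.38 = 1,964.85 thousand.
Unemployment rate = 100.38 / 1,964.85 = 5.11%.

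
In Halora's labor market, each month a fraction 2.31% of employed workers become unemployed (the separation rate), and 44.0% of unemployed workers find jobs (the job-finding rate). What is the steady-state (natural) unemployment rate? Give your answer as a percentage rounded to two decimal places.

At steady state the flows balance: s·E = f·U, so U/(E+U) = s/(s+f).
u* = 2.31 / (2.31 + 44.0) = 2.31 / 46.31 = 4.99%.

Steady-state unemployment rate ≈ 4.99%.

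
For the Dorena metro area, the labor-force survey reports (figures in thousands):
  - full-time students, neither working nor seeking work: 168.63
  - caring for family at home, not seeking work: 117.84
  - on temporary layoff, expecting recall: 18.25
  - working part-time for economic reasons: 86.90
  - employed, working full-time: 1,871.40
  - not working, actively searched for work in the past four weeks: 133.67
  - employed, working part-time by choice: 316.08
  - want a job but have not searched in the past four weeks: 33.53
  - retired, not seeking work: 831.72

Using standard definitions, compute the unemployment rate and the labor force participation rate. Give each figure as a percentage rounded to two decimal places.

Employed = 86.90 + 1,871.40 + 316.08 = 2,274.38 thousand (anyone who worked, including part-time for economic reasons, counts as employed).
Unemployed = 18.25 + 133.67 = 151.92 thousand (jobless and actively searching, or on temporary layoff).
Labor force = 2,274.38 + 151.92 = 2,426.30 thousand.
Not in labor force = 168.63 + 117.84 + 33.53 + 831.72 = 1,151.72 thousand (those not working and not actively searching are outside the labor force — including those who want a job but have given up searching).
Civilian working-age population = 2,426.30 + 1,151.72 = 3,578.02 thousand.
Unemployment rate = 151.92 / 2,426.30 = 6.26%.
Labor force participation rate = 2,426.30 / 3,578.02 = 67.81%.

Unemployment rate ≈ 6.26%; labor force participation rate ≈ 67.81%.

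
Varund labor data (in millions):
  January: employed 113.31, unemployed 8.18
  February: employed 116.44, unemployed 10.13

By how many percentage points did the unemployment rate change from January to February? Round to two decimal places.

January: labor force = 113.31 + 8.18 = 121.49; u = 8.18/121.49 = 6.73%.
February: labor force = 116.44 + 10.13 = 126.57; u = 10.13/126.57 = 8.00%.
Change = 8.00% − 6.73% = +1.27 pp.

The unemployment rate changed by +1.27 percentage points.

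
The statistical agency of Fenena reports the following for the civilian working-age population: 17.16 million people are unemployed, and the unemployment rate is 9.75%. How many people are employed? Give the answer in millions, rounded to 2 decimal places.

About 158.84 million are employed.

Labor force = U / u = 17.16 / 0.0975 ≈ 176.00 million.
Employed = labor force − unemployed = 176.00 − 17.16 = 158.84 million.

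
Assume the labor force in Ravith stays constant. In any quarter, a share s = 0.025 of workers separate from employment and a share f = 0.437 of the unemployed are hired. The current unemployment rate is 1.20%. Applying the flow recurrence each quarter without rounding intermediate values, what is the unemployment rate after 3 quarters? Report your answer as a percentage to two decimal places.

Unemployment rate after three quarters ≈ 4.76%.

With a fixed labor force, u_{t+1} = u_t + s·(1−u_t) − f·u_t = u_t·(1−s−f) + s.
Here 1−s−f = 0.538 and s = 0.025.
u_1 = 0.012000 × 0.538 + 0.025 = 0.031456.
u_2 = 0.031456 × 0.538 + 0.025 = 0.041923.
u_3 = 0.041923 × 0.538 + 0.025 = 0.047555.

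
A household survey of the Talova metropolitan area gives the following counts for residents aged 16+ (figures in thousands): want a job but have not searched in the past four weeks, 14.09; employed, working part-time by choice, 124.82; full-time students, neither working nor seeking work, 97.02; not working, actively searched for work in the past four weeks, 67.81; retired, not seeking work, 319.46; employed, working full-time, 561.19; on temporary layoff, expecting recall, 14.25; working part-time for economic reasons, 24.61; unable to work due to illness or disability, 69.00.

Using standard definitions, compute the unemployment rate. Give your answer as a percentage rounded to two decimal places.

Unemployment rate ≈ 10.35%.

Employed = 124.82 + 561.19 + 24.61 = 710.62 thousand (anyone who worked, including part-time for economic reasons, counts as employed).
Unemployed = 67.81 + 14.25 = 82.06 thousand (jobless and actively searching, or on temporary layoff).
Labor force = 710.62 + 82.06 = 792.68 thousand.
Unemployment rate = 82.06 / 792.68 = 10.35%.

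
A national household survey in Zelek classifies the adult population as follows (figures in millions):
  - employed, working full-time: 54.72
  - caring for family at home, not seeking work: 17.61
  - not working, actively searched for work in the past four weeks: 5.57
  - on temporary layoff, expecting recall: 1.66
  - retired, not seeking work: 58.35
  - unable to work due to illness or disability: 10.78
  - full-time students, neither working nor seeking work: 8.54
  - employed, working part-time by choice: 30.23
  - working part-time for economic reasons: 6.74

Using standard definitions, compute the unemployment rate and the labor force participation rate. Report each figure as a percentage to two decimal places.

Unemployment rate ≈ 7.31%; labor force participation rate ≈ 50.94%.

Employed = 54.72 + 30.23 + 6.74 = 91.69 million (anyone who worked, including part-time for economic reasons, counts as employed).
Unemployed = 5.57 + 1.66 = 7.23 million (jobless and actively searching, or on temporary layoff).
Labor force = 91.69 + 7.23 = 98.92 million.
Not in labor force = 17.61 + 58.35 + 10.78 + 8.54 = 95.28 million (those not working and not actively searching are outside the labor force).
Civilian working-age population = 98.92 + 95.28 = 194.20 million.
Unemployment rate = 7.23 / 98.92 = 7.31%.
Labor force participation rate = 98.92 / 194.20 = 50.94%.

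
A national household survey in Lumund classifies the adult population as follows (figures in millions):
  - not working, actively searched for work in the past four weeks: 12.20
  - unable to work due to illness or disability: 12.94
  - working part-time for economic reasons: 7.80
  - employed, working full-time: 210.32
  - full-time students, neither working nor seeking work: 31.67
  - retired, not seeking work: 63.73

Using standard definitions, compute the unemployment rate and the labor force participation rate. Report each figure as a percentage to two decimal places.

Unemployment rate ≈ 5.30%; labor force participation rate ≈ 68.01%.

Employed = 7.80 + 210.32 = 218.12 million (anyone who worked, including part-time for economic reasons, counts as employed).
Unemployed = 12.20 million.
Labor force = 218.12 + 12.20 = 230.32 million.
Not in labor force = 12.94 + 31.67 + 63.73 = 108.34 million (those not working and not actively searching are outside the labor force).
Civilian working-age population = 230.32 + 108.34 = 338.66 million.
Unemployment rate = 12.20 / 230.32 = 5.30%.
Labor force participation rate = 230.32 / 338.66 = 68.01%.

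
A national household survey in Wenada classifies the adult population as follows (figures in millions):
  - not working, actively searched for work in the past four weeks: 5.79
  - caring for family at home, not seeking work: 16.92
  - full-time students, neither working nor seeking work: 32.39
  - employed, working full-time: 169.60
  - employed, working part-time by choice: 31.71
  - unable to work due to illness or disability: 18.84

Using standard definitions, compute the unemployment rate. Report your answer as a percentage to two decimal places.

Unemployment rate ≈ 2.80%.

Employed = 169.60 + 31.71 = 201.31 million.
Unemployed = 5.79 million.
Labor force = 201.31 + 5.79 = 207.10 million.
Unemployment rate = 5.79 / 207.10 = 2.80%.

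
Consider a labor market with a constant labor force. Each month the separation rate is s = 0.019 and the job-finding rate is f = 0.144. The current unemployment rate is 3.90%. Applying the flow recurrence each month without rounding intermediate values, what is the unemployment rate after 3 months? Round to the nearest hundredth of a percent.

With a fixed labor force, u_{t+1} = u_t + s·(1−u_t) − f·u_t = u_t·(1−s−f) + s.
Here 1−s−f = 0.837 and s = 0.019.
u_1 = 0.039000 × 0.837 + 0.019 = 0.051643.
u_2 = 0.051643 × 0.837 + 0.019 = 0.062225.
u_3 = 0.062225 × 0.837 + 0.019 = 0.071082.

Unemployment rate after three months ≈ 7.11%.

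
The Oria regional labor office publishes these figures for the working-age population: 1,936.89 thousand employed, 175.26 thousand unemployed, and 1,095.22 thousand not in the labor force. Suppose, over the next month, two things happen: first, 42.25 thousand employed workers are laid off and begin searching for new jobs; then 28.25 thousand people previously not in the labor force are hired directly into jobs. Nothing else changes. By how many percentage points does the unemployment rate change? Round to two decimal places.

The unemployment rate changes by +1.86 percentage points.

Initially, labor force = 1,936.89 + 175.26 = 2,112.15 thousand, so u = 175.26/2,112.15 = 8.30%.
After the first change, employed falls and unemployed rises by 42.25; labor force unchanged → E = 1,894.64, U = 217.51, labor force = 2,112.15 thousand.
After the second change, employed and labor force both rise by 28.25; unemployed unchanged → E = 1,922.89, U = 217.51, labor force = 2,140.40 thousand.
New unemployment rate = 217.51 / 2,140.40 = 10.16%.
Change = 10.16% − 8.30% = +1.86 percentage points.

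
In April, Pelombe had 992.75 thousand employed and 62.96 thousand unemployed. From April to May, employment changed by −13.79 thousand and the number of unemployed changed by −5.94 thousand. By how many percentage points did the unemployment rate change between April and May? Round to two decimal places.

April: labor force = 992.75 + 62.96 = 1,055.71; u = 62.96/1,055.71 = 5.96%.
May: labor force = 978.96 + 57.02 = 1,035.98; u = 57.02/1,035.98 = 5.50%.
Change = 5.50% − 5.96% = −0.46 pp.

The unemployment rate changed by −0.46 percentage points.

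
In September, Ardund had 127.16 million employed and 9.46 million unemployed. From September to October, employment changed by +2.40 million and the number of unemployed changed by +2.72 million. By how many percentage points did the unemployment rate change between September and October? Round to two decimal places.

September: labor force = 127.16 + 9.46 = 136.62; u = 9.46/136.62 = 6.92%.
October: labor force = 129.56 + 12.18 = 141.74; u = 12.18/141.74 = 8.59%.
Change = 8.59% − 6.92% = +1.67 pp.

The unemployment rate changed by +1.67 percentage points.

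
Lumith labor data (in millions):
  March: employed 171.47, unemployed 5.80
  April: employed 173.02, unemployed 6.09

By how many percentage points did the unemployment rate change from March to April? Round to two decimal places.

The unemployment rate changed by +0.13 percentage points.

March: labor force = 171.47 + 5.80 = 177.27; u = 5.80/177.27 = 3.27%.
April: labor force = 173.02 + 6.09 = 179.11; u = 6.09/179.11 = 3.40%.
Change = 3.40% − 3.27% = +0.13 pp.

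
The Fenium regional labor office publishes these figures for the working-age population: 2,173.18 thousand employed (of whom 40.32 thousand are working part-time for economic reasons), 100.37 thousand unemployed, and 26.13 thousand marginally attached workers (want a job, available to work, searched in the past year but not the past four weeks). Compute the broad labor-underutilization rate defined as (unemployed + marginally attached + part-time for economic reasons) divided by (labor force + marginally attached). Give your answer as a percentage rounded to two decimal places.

Labor force = 2,173.18 + 100.37 = 2,273.55 thousand.
Numerator = 100.37 + 26.13 + 40.32 = 166.82 thousand.
Denominator = 2,273.55 + 26.13 = 2,299.68 thousand.
Broad rate = 166.82 / 2,299.68 = 7.25%.

Broad underutilization rate ≈ 7.25%.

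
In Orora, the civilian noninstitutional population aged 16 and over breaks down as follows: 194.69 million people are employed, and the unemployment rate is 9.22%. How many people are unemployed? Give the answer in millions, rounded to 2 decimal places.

Let U be the number unemployed. The labor force is E + U, and U/(E+U) = 0.0922.
So U = 0.0922 × 194.69 / (1 − 0.0922) = 17.9504 / 0.9078 ≈ 19.77 million.

About 19.77 million are unemployed.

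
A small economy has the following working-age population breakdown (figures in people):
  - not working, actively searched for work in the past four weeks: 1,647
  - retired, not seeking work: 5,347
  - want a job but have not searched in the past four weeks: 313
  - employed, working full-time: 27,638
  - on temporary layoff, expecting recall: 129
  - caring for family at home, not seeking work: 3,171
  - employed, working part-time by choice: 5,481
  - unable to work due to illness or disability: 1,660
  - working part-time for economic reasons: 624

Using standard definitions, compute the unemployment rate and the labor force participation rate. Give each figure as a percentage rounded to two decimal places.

Employed = 27,638 + 5,481 + 624 = 33,743 (anyone who worked, including part-time for economic reasons, counts as employed).
Unemployed = 1,647 + 129 = 1,776 (jobless and actively searching, or on temporary layoff).
Labor force = 33,743 + 1,776 = 35,519.
Not in labor force = 5,347 + 313 + 3,171 + 1,660 = 10,491 (those not working and not actively searching are outside the labor force — including those who want a job but have given up searching).
Civilian working-age population = 35,519 + 10,491 = 46,010.
Unemployment rate = 1,776 / 35,519 = 5.00%.
Labor force participation rate = 35,519 / 46,010 = 77.20%.

Unemployment rate ≈ 5.00%; labor force participation rate ≈ 77.20%.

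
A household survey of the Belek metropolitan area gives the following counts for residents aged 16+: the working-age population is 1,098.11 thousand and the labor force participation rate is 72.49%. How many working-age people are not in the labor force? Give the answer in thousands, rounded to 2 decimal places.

About 302.09 thousand are not in the labor force.

Share not in the labor force = 1 − 0.7249 = 0.2751.
Not in labor force = 0.2751 × 1,098.11 ≈ 302.09 thousand.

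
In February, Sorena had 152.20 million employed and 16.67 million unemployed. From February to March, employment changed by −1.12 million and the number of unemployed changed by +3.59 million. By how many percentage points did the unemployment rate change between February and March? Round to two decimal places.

February: labor force = 152.20 + 16.67 = 168.87; u = 16.67/168.87 = 9.87%.
March: labor force = 151.08 + 20.26 = 171.34; u = 20.26/171.34 = 11.82%.
Change = 11.82% − 9.87% = +1.95 pp.

The unemployment rate changed by +1.95 percentage points.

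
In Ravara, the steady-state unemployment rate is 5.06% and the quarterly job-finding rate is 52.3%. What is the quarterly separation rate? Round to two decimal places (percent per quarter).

Separation rate ≈ 2.79% per quarter.

From u* = s/(s+f): s = u·f/(1−u).
s = 0.0506 × 52.3 / (1 − 0.0506) = 2.6464 / 0.9494 ≈ 2.79% per quarter.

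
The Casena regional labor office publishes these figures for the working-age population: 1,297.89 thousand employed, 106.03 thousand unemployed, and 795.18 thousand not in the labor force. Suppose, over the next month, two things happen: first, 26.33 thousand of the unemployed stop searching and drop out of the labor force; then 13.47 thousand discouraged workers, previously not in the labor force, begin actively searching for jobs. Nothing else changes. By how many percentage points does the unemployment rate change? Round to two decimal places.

The unemployment rate changes by −0.85 percentage points.

Initially, labor force = 1,297.89 + 106.03 = 1,403.92 thousand, so u = 106.03/1,403.92 = 7.55%.
After the first change, unemployed and labor force both fall by 26.33 → E = 1,297.89, U = 79.70, labor force = 1,377.59 thousand.
After the second change, unemployed and labor force both rise by 13.47 → E = 1,297.89, U = 93.17, labor force = 1,391.06 thousand.
New unemployment rate = 93.17 / 1,391.06 = 6.70%.
Change = 6.70% − 7.55% = −0.85 percentage points.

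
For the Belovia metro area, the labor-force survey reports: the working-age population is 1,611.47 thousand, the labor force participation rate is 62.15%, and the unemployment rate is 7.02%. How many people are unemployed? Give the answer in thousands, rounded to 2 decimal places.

Labor force = 0.6215 × 1,611.47 = 1,001.53 thousand.
Unemployed = 0.0702 × 1,001.53 ≈ 70.31 thousand.

About 70.31 thousand are unemployed.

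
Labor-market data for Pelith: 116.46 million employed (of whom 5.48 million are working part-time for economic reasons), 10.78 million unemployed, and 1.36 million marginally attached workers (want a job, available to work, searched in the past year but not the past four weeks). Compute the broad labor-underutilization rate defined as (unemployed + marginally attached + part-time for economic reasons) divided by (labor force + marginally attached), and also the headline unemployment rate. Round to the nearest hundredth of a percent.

Labor force = 116.46 + 10.78 = 127.24 million.
Numerator = 10.78 + 1.36 + 5.48 = 17.62 million.
Denominator = 127.24 + 1.36 = 128.60 million.
Broad rate = 17.62 / 128.60 = 13.70%.
Headline unemployment rate = 10.78 / 127.24 = 8.47%.

Broad underutilization rate ≈ 13.70%; headline unemployment rate ≈ 8.47%.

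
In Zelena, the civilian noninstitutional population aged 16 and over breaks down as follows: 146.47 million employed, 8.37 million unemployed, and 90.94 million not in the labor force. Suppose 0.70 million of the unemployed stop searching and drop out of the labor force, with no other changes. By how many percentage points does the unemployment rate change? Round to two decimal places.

The unemployment rate changes by −0.43 percentage points.

Initially, labor force = 146.47 + 8.37 = 154.84 million, so u = 8.37/154.84 = 5.41%.
After the change, unemployed and labor force both fall by 0.70 → E = 146.47, U = 7.67, labor force = 154.14 million.
New unemployment rate = 7.67 / 154.14 = 4.98%.
Change = 4.98% − 5.41% = −0.43 percentage points.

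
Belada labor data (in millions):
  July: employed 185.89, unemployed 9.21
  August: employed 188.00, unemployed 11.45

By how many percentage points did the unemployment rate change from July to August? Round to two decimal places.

July: labor force = 185.89 + 9.21 = 195.10; u = 9.21/195.10 = 4.72%.
August: labor force = 188.00 + 11.45 = 199.45; u = 11.45/199.45 = 5.74%.
Change = 5.74% − 4.72% = +1.02 pp.

The unemployment rate changed by +1.02 percentage points.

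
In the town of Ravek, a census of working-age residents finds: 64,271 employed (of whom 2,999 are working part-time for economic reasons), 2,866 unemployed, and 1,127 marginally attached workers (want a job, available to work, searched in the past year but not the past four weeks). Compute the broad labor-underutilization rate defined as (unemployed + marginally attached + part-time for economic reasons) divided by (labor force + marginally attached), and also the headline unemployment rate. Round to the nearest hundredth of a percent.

Broad underutilization rate ≈ 10.24%; headline unemployment rate ≈ 4.27%.

Labor force = 64,271 + 2,866 = 67,137.
Numerator = 2,866 + 1,127 + 2,999 = 6,992.
Denominator = 67,137 + 1,127 = 68,264.
Broad rate = 6,992 / 68,264 = 10.24%.
Headline unemployment rate = 2,866 / 67,137 = 4.27%.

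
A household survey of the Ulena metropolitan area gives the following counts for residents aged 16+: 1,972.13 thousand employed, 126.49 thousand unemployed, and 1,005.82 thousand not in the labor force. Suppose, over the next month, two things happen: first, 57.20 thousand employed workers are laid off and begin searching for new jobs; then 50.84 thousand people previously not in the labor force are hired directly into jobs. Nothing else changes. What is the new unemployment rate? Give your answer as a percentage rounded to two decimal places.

New unemployment rate ≈ 8.55%.

Initially, labor force = 1,972.13 + 126.49 = 2,098.62 thousand, so u = 126.49/2,098.62 = 6.03%.
After the first change, employed falls and unemployed rises by 57.20; labor force unchanged → E = 1,914.93, U = 183.69, labor force = 2,098.62 thousand.
After the second change, employed and labor force both rise by 50.84; unemployed unchanged → E = 1,965.77, U = 183.69, labor force = 2,149.46 thousand.
New unemployment rate = 183.69 / 2,149.46 = 8.55%.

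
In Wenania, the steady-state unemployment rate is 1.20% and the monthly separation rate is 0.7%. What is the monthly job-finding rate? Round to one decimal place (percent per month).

From u* = s/(s+f): f = s·(1−u)/u.
f = 0.7 × (1 − 0.0120) / 0.0120 = 0.6916 / 0.0120 ≈ 57.6% per month.

Job-finding rate ≈ 57.6% per month.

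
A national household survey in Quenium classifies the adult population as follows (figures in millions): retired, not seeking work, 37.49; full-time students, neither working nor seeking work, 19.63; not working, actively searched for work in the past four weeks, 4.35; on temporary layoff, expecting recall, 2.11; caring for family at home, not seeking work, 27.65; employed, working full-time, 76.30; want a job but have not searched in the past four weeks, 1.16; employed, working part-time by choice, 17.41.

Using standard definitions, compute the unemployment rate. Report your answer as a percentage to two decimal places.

Unemployment rate ≈ 6.45%.

Employed = 76.30 + 17.41 = 93.71 million.
Unemployed = 4.35 + 2.11 = 6.46 million (jobless and actively searching, or on temporary layoff).
Labor force = 93.71 + 6.46 = 100.17 million.
Unemployment rate = 6.46 / 100.17 = 6.45%.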